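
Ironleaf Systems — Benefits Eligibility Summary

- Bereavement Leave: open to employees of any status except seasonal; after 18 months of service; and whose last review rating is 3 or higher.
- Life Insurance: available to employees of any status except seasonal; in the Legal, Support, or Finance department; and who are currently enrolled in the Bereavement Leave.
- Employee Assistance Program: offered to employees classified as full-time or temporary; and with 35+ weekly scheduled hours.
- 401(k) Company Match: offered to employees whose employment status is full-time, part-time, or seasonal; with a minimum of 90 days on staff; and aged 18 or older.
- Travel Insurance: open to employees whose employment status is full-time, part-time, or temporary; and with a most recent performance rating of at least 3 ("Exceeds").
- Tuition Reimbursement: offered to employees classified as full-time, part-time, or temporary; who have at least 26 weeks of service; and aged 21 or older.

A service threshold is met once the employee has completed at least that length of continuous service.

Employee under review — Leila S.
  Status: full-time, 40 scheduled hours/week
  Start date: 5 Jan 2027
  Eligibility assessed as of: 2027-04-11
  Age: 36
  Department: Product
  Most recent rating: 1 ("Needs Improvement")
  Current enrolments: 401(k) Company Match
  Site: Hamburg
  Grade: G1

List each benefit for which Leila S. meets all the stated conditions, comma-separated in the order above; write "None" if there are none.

Employee Assistance Program, 401(k) Company Match

Service from 5 Jan 2027 to 2027-04-11: 96 days.
Bereavement Leave — status full-time ✓ (not excluded); service 96 days < 18 months (≈540 days) ✗ → not eligible.
Life Insurance — status full-time ✓ (not excluded); dept Product ✗ → not eligible.
Employee Assistance Program — status full-time ✓; 40 hrs/wk ≥ 35 ✓ → eligible.
401(k) Company Match — status full-time ✓; service 96 days ≥ 90 days ✓; age 36 ≥ 18 ✓ → eligible.
Travel Insurance — status full-time ✓; rating 1 < 3 ✗ → not eligible.
Tuition Reimbursement — status full-time ✓; service 96 days < 26 weeks (≈182 days) ✗ → not eligible.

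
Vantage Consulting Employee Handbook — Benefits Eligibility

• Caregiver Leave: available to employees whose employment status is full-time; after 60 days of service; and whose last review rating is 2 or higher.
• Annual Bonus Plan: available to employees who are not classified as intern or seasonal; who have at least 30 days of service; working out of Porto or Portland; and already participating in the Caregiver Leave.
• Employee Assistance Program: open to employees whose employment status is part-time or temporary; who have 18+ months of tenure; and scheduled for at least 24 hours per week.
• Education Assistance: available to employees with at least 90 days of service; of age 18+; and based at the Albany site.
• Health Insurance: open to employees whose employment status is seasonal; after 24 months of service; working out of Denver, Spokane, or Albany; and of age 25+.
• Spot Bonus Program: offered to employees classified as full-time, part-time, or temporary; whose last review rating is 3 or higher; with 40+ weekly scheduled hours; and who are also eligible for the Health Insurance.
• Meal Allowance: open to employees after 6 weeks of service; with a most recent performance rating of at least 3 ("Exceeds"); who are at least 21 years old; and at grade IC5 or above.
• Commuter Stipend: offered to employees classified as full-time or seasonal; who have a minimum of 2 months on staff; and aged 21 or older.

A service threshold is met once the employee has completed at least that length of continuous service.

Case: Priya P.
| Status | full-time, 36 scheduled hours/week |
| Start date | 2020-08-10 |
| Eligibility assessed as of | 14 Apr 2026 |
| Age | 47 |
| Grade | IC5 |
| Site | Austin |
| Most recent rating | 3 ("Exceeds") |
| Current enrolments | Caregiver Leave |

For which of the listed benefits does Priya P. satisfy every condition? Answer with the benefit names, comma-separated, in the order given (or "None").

Service from 2020-08-10 to 14 Apr 2026: 2073 days.
Caregiver Leave — status full-time ✓; service 2073 days ≥ 60 days ✓; rating 3 ≥ 2 ✓ → eligible.
Annual Bonus Plan — status full-time ✓ (not excluded); service 2073 days ≥ 30 days ✓; site Austin ✗ (not Porto or Portland) → not eligible.
Employee Assistance Program — status full-time ✗ (requires part-time or temporary) → not eligible.
Education Assistance — service 2073 days ≥ 90 days ✓; age 47 ≥ 18 ✓; site Austin ✗ (not Albany) → not eligible.
Health Insurance — status full-time ✗ (requires seasonal) → not eligible.
Spot Bonus Program — status full-time ✓; rating 3 ≥ 3 ✓; 36 hrs/wk < 40 ✗ → not eligible.
Meal Allowance — service 2073 days ≥ 6 weeks (≈42 days) ✓; rating 3 ≥ 3 ✓; age 47 ≥ 21 ✓; grade IC5 ≥ IC5 ✓ → eligible.
Commuter Stipend — status full-time ✓; service 2073 days ≥ 2 months (≈60 days) ✓; age 47 ≥ 21 ✓ → eligible.

Caregiver Leave, Meal Allowance, Commuter Stipend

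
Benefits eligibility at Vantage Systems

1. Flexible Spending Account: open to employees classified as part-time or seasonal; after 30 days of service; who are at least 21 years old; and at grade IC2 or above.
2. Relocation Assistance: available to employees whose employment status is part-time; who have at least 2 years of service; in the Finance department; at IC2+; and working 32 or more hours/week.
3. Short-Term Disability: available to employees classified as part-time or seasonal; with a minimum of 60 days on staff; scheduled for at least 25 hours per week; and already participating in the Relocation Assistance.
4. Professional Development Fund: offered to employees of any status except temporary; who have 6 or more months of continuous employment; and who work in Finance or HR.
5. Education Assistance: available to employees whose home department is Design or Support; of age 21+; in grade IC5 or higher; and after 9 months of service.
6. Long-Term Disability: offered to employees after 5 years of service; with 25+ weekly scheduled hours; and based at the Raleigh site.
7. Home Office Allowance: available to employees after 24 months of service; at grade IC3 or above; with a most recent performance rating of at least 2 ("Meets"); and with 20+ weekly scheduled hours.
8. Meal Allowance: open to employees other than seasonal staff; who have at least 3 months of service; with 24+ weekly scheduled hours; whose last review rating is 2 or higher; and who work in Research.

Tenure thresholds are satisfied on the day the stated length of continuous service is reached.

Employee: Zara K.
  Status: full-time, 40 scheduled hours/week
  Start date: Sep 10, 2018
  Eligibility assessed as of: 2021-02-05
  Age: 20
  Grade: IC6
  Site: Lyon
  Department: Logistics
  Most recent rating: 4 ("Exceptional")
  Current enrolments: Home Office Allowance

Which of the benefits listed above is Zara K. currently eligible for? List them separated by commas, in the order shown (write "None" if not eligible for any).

Service from Sep 10, 2018 to 2021-02-05: 879 days.
Flexible Spending Account — status full-time ✗ (requires part-time or seasonal) → not eligible.
Relocation Assistance — status full-time ✗ (requires part-time) → not eligible.
Short-Term Disability — status full-time ✗ (requires part-time or seasonal) → not eligible.
Professional Development Fund — status full-time ✓ (not excluded); service 879 days ≥ 6 months (≈180 days) ✓; dept Logistics ✗ → not eligible.
Education Assistance — dept Logistics ✗ → not eligible.
Long-Term Disability — service 879 days < 5 years (≈1825 days) ✗ → not eligible.
Home Office Allowance — service 879 days ≥ 24 months (≈720 days) ✓; grade IC6 ≥ IC3 ✓; rating 4 ≥ 2 ✓; 40 hrs/wk ≥ 20 ✓ → eligible.
Meal Allowance — status full-time ✓ (not excluded); service 879 days ≥ 3 months (≈90 days) ✓; 40 hrs/wk ≥ 24 ✓; rating 4 ≥ 2 ✓; dept Logistics ✗ → not eligible.

Home Office Allowance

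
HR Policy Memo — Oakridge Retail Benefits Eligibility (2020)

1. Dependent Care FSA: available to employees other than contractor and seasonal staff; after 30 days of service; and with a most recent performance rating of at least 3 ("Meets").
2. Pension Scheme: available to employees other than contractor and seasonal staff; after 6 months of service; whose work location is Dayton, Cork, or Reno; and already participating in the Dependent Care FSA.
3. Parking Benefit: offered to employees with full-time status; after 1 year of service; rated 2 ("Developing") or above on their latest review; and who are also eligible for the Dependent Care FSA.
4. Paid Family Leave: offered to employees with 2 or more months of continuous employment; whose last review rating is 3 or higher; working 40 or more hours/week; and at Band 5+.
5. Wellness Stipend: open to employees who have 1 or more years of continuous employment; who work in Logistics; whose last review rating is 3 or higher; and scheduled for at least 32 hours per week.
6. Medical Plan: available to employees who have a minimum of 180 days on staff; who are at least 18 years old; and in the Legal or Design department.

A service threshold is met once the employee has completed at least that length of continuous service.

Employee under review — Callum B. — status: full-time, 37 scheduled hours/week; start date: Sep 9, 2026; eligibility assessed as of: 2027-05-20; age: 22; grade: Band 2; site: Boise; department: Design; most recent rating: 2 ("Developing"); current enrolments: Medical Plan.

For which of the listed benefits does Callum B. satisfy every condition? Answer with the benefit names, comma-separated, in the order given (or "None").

Service from Sep 9, 2026 to 2027-05-20: 253 days.
Dependent Care FSA — status full-time ✓ (not excluded); service 253 days ≥ 30 days ✓; rating 2 < 3 ✗ → not eligible.
Pension Scheme — status full-time ✓ (not excluded); service 253 days ≥ 6 months (≈180 days) ✓; site Boise ✗ (not Dayton, Cork, or Reno) → not eligible.
Parking Benefit — status full-time ✓; service 253 days < 1 year (≈365 days) ✗ → not eligible.
Paid Family Leave — service 253 days ≥ 2 months (≈60 days) ✓; rating 2 < 3 ✗ → not eligible.
Wellness Stipend — service 253 days < 1 year (≈365 days) ✗ → not eligible.
Medical Plan — service 253 days ≥ 180 days ✓; age 22 ≥ 18 ✓; dept Design ✓ → eligible.

Medical Plan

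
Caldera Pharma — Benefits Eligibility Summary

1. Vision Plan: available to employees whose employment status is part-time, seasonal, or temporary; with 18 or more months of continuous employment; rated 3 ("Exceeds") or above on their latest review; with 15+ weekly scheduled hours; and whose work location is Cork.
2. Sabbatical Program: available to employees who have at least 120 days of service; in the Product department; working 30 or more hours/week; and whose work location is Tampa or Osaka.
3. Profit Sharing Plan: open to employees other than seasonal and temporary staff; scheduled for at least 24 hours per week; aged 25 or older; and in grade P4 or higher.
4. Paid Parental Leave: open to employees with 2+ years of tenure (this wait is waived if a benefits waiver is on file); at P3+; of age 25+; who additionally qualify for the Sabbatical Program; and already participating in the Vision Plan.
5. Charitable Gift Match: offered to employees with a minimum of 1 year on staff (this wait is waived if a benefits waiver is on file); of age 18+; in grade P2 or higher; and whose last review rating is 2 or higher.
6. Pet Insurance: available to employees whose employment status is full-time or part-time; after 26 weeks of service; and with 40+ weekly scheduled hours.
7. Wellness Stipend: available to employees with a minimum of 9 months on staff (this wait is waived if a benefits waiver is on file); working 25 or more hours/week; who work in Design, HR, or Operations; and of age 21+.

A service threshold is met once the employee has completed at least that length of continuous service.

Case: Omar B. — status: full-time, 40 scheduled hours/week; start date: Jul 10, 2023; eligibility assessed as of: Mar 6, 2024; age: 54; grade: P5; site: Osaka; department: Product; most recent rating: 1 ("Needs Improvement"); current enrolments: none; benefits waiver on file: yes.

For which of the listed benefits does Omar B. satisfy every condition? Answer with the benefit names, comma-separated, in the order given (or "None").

Service from Jul 10, 2023 to Mar 6, 2024: 240 days.
Vision Plan — status full-time ✗ (requires part-time, seasonal, or temporary) → not eligible.
Sabbatical Program — service 240 days ≥ 120 days ✓; dept Product ✓; 40 hrs/wk ≥ 30 ✓; site Osaka ✓ → eligible.
Profit Sharing Plan — status full-time ✓ (not excluded); 40 hrs/wk ≥ 24 ✓; age 54 ≥ 25 ✓; grade P5 ≥ P4 ✓ → eligible.
Paid Parental Leave — benefits waiver on file ✓; grade P5 ≥ P3 ✓; age 54 ≥ 25 ✓; eligible for Sabbatical Program ✓; not enrolled in Vision Plan ✗ → not eligible.
Charitable Gift Match — benefits waiver on file ✓; age 54 ≥ 18 ✓; grade P5 ≥ P2 ✓; rating 1 < 2 ✗ → not eligible.
Pet Insurance — status full-time ✓; service 240 days ≥ 26 weeks (≈182 days) ✓; 40 hrs/wk ≥ 40 ✓ → eligible.
Wellness Stipend — benefits waiver on file ✓; 40 hrs/wk ≥ 25 ✓; dept Product ✗ → not eligible.

Sabbatical Program, Profit Sharing Plan, Pet Insurance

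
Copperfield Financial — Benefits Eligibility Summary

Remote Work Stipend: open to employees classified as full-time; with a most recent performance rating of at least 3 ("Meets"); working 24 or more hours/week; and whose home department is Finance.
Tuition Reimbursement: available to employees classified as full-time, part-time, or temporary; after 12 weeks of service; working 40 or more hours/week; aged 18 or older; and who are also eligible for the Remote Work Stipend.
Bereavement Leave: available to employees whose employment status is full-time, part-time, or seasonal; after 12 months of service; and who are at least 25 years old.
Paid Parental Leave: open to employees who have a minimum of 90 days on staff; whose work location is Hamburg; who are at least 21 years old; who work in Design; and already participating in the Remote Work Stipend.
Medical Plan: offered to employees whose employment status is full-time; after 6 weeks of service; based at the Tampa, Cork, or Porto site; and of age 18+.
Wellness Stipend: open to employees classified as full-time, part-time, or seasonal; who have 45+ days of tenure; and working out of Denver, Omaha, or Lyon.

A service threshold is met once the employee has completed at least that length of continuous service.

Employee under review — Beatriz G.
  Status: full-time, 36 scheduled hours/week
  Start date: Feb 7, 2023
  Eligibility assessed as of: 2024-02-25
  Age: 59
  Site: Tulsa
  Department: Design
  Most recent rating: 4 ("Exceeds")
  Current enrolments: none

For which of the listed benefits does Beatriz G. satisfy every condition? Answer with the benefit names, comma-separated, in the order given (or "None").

Bereavement Leave

Service from Feb 7, 2023 to 2024-02-25: 383 days.
Remote Work Stipend — status full-time ✓; rating 4 ≥ 3 ✓; 36 hrs/wk ≥ 24 ✓; dept Design ✗ → not eligible.
Tuition Reimbursement — status full-time ✓; service 383 days ≥ 12 weeks (≈84 days) ✓; 36 hrs/wk < 40 ✗ → not eligible.
Bereavement Leave — status full-time ✓; service 383 days ≥ 12 months (≈360 days) ✓; age 59 ≥ 25 ✓ → eligible.
Paid Parental Leave — service 383 days ≥ 90 days ✓; site Tulsa ✗ (not Hamburg) → not eligible.
Medical Plan — status full-time ✓; service 383 days ≥ 6 weeks (≈42 days) ✓; site Tulsa ✗ (not Tampa, Cork, or Porto) → not eligible.
Wellness Stipend — status full-time ✓; service 383 days ≥ 45 days ✓; site Tulsa ✗ (not Denver, Omaha, or Lyon) → not eligible.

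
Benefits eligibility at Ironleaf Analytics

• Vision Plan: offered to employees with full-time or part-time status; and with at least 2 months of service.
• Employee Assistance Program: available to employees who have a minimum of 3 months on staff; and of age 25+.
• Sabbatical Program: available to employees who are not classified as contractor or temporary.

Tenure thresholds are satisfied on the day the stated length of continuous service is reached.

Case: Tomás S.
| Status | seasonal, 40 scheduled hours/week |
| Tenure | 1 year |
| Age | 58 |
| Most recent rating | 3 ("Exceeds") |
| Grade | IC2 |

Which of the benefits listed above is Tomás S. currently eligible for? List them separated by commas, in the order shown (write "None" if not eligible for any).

Employee Assistance Program, Sabbatical Program

Vision Plan — status seasonal ✗ (requires full-time or part-time) → not eligible.
Employee Assistance Program — service 1 year ≥ 3 months (≈90 days) ✓; age 58 ≥ 25 ✓ → eligible.
Sabbatical Program — status seasonal ✓ (not excluded) → eligible.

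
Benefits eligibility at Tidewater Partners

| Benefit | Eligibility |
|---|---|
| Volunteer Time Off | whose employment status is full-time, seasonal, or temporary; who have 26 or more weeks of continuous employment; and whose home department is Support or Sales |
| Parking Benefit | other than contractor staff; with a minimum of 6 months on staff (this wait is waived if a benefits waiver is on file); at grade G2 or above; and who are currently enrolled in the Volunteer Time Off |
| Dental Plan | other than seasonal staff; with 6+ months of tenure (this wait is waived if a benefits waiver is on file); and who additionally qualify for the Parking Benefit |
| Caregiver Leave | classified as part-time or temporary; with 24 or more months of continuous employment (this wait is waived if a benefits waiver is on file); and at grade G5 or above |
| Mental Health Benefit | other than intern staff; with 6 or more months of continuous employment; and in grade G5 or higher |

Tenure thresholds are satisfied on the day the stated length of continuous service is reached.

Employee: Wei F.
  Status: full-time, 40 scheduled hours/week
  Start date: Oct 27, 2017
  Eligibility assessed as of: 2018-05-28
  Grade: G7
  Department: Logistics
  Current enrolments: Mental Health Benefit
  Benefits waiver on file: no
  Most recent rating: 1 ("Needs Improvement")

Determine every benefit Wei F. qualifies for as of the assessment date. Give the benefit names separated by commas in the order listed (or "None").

Service from Oct 27, 2017 to 2018-05-28: 213 days.
Volunteer Time Off — status full-time ✓; service 213 days ≥ 26 weeks (≈182 days) ✓; dept Logistics ✗ → not eligible.
Parking Benefit — status full-time ✓ (not excluded); no waiver, service 213 days ≥ 6 months (≈180 days) ✓; grade G7 ≥ G2 ✓; not enrolled in Volunteer Time Off ✗ → not eligible.
Dental Plan — status full-time ✓ (not excluded); no waiver, service 213 days ≥ 6 months (≈180 days) ✓; not eligible for Parking Benefit ✗ → not eligible.
Caregiver Leave — status full-time ✗ (requires part-time or temporary) → not eligible.
Mental Health Benefit — status full-time ✓ (not excluded); service 213 days ≥ 6 months (≈180 days) ✓; grade G7 ≥ G5 ✓ → eligible.

Mental Health Benefit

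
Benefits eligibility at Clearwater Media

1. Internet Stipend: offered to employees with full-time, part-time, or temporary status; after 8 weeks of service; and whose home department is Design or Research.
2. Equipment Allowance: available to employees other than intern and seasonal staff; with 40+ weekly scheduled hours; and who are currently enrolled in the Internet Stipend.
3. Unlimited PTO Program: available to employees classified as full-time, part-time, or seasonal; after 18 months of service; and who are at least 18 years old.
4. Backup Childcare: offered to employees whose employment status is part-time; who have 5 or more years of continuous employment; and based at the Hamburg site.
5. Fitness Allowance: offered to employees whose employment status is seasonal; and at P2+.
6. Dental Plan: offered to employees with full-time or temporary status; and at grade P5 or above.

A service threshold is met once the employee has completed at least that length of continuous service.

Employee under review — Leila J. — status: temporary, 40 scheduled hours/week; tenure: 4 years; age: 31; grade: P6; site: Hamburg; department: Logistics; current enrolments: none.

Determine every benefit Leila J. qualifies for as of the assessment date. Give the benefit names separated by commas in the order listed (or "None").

Dental Plan

Internet Stipend — status temporary ✓; service 4 years ≥ 8 weeks (≈56 days) ✓; dept Logistics ✗ → not eligible.
Equipment Allowance — status temporary ✓ (not excluded); 40 hrs/wk ≥ 40 ✓; not enrolled in Internet Stipend ✗ → not eligible.
Unlimited PTO Program — status temporary ✗ (requires full-time, part-time, or seasonal) → not eligible.
Backup Childcare — status temporary ✗ (requires part-time) → not eligible.
Fitness Allowance — status temporary ✗ (requires seasonal) → not eligible.
Dental Plan — status temporary ✓; grade P6 ≥ P5 ✓ → eligible.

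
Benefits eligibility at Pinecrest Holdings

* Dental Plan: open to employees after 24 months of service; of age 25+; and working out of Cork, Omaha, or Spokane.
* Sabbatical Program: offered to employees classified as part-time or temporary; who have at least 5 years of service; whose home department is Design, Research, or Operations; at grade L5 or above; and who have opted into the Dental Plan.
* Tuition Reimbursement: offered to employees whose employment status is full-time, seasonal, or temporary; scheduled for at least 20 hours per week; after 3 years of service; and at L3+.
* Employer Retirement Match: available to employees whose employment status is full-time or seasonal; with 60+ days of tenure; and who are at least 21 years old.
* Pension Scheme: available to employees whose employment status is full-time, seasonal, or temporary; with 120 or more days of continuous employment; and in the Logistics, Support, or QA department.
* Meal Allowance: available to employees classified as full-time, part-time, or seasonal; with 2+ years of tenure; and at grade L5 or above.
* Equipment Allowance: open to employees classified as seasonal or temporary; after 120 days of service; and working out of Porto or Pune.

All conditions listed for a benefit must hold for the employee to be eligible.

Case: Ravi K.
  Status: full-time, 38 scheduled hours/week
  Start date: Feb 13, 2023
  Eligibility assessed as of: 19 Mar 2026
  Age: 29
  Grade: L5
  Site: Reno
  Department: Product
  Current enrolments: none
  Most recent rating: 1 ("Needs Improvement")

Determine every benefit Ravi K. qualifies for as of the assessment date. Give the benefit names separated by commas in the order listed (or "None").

Tuition Reimbursement, Employer Retirement Match, Meal Allowance

Service from Feb 13, 2023 to 19 Mar 2026: 1130 days.
Dental Plan — service 1130 days ≥ 24 months (≈720 days) ✓; age 29 ≥ 25 ✓; site Reno ✗ (not Cork, Omaha, or Spokane) → not eligible.
Sabbatical Program — status full-time ✗ (requires part-time or temporary) → not eligible.
Tuition Reimbursement — status full-time ✓; 38 hrs/wk ≥ 20 ✓; service 1130 days ≥ 3 years (≈1095 days) ✓; grade L5 ≥ L3 ✓ → eligible.
Employer Retirement Match — status full-time ✓; service 1130 days ≥ 60 days ✓; age 29 ≥ 21 ✓ → eligible.
Pension Scheme — status full-time ✓; service 1130 days ≥ 120 days ✓; dept Product ✗ → not eligible.
Meal Allowance — status full-time ✓; service 1130 days ≥ 2 years (≈730 days) ✓; grade L5 ≥ L5 ✓ → eligible.
Equipment Allowance — status full-time ✗ (requires seasonal or temporary) → not eligible.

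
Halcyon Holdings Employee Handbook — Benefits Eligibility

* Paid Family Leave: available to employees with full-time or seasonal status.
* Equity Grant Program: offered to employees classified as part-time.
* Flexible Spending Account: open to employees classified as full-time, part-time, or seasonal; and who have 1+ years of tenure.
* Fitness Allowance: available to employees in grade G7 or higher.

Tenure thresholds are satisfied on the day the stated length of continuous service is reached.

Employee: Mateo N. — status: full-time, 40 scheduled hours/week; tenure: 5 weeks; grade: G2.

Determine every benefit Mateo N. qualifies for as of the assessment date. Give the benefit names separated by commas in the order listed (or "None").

Paid Family Leave — status full-time ✓ → eligible.
Equity Grant Program — status full-time ✗ (requires part-time) → not eligible.
Flexible Spending Account — status full-time ✓; service 5 weeks < 1 year (≈365 days) ✗ → not eligible.
Fitness Allowance — grade G2 < G7 ✗ → not eligible.

Paid Family Leave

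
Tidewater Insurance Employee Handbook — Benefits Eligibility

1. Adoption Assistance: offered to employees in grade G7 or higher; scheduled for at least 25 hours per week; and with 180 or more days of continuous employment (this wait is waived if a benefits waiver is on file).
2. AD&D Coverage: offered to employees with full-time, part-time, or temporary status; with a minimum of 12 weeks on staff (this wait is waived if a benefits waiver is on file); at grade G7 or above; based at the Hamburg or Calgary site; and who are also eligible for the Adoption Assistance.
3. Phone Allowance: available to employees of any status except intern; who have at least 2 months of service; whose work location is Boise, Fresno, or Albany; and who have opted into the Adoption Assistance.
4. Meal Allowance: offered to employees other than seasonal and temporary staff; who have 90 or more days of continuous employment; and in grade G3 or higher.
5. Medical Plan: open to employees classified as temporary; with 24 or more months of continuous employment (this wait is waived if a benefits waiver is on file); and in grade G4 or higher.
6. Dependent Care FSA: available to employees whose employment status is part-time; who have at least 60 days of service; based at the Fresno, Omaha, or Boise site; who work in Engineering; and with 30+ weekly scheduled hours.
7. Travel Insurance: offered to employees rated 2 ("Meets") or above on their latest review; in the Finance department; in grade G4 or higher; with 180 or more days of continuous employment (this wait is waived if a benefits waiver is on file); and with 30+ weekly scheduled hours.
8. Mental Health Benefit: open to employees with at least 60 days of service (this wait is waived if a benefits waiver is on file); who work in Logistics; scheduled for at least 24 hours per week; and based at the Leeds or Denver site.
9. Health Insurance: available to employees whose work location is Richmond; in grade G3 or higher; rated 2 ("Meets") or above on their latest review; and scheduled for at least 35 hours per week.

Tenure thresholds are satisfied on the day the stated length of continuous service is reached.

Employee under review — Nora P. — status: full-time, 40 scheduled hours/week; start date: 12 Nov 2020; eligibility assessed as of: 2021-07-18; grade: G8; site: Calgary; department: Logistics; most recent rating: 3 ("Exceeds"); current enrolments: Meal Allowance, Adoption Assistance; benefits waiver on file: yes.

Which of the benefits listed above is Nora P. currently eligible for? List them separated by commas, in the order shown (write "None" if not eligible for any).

Adoption Assistance, AD&D Coverage, Meal Allowance

Service from 12 Nov 2020 to 2021-07-18: 248 days.
Adoption Assistance — grade G8 ≥ G7 ✓; 40 hrs/wk ≥ 25 ✓; benefits waiver on file ✓ → eligible.
AD&D Coverage — status full-time ✓; benefits waiver on file ✓; grade G8 ≥ G7 ✓; site Calgary ✓; eligible for Adoption Assistance ✓ → eligible.
Phone Allowance — status full-time ✓ (not excluded); service 248 days ≥ 2 months (≈60 days) ✓; site Calgary ✗ (not Boise, Fresno, or Albany) → not eligible.
Meal Allowance — status full-time ✓ (not excluded); service 248 days ≥ 90 days ✓; grade G8 ≥ G3 ✓ → eligible.
Medical Plan — status full-time ✗ (requires temporary) → not eligible.
Dependent Care FSA — status full-time ✗ (requires part-time) → not eligible.
Travel Insurance — rating 3 ≥ 2 ✓; dept Logistics ✗ → not eligible.
Mental Health Benefit — benefits waiver on file ✓; dept Logistics ✓; 40 hrs/wk ≥ 24 ✓; site Calgary ✗ (not Leeds or Denver) → not eligible.
Health Insurance — site Calgary ✗ (not Richmond) → not eligible.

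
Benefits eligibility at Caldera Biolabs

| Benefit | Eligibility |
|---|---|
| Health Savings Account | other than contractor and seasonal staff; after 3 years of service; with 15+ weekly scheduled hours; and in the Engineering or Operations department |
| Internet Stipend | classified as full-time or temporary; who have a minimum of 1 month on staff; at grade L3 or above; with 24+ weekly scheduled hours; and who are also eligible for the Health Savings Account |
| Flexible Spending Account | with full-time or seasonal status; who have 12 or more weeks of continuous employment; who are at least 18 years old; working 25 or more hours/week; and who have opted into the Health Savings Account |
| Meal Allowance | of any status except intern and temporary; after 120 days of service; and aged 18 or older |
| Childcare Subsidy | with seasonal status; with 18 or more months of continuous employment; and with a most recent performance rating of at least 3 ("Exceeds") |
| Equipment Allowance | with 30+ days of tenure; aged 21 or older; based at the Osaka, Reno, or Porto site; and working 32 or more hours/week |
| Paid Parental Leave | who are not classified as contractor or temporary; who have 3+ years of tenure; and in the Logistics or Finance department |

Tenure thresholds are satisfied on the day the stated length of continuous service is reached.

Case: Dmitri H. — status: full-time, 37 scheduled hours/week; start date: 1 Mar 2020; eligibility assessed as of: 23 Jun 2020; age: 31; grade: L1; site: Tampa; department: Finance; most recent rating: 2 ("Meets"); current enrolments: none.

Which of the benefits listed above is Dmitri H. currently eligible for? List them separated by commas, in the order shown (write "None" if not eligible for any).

None

Service from 1 Mar 2020 to 23 Jun 2020: 114 days.
Health Savings Account — status full-time ✓ (not excluded); service 114 days < 3 years (≈1095 days) ✗ → not eligible.
Internet Stipend — status full-time ✓; service 114 days ≥ 1 month (≈30 days) ✓; grade L1 < L3 ✗ → not eligible.
Flexible Spending Account — status full-time ✓; service 114 days ≥ 12 weeks (≈84 days) ✓; age 31 ≥ 18 ✓; 37 hrs/wk ≥ 25 ✓; not enrolled in Health Savings Account ✗ → not eligible.
Meal Allowance — status full-time ✓ (not excluded); service 114 days < 120 days ✗ → not eligible.
Childcare Subsidy — status full-time ✗ (requires seasonal) → not eligible.
Equipment Allowance — service 114 days ≥ 30 days ✓; age 31 ≥ 21 ✓; site Tampa ✗ (not Osaka, Reno, or Porto) → not eligible.
Paid Parental Leave — status full-time ✓ (not excluded); service 114 days < 3 years (≈1095 days) ✗ → not eligible.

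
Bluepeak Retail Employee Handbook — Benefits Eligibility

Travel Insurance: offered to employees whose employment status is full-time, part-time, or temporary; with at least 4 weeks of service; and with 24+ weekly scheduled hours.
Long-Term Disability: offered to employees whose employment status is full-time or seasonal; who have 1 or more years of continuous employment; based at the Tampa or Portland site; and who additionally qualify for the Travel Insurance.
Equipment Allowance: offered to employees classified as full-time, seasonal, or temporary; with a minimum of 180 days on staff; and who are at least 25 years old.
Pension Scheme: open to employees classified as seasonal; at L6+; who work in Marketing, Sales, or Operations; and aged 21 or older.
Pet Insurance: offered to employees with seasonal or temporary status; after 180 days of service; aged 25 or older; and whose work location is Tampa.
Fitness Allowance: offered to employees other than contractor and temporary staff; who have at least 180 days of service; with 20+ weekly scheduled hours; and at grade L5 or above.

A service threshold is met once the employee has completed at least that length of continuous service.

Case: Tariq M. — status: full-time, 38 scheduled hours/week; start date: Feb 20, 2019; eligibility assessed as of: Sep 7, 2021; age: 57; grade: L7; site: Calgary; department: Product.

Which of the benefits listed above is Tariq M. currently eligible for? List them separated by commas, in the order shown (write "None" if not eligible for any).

Travel Insurance, Equipment Allowance, Fitness Allowance

Service from Feb 20, 2019 to Sep 7, 2021: 930 days.
Travel Insurance — status full-time ✓; service 930 days ≥ 4 weeks (≈28 days) ✓; 38 hrs/wk ≥ 24 ✓ → eligible.
Long-Term Disability — status full-time ✓; service 930 days ≥ 1 year (≈365 days) ✓; site Calgary ✗ (not Tampa or Portland) → not eligible.
Equipment Allowance — status full-time ✓; service 930 days ≥ 180 days ✓; age 57 ≥ 25 ✓ → eligible.
Pension Scheme — status full-time ✗ (requires seasonal) → not eligible.
Pet Insurance — status full-time ✗ (requires seasonal or temporary) → not eligible.
Fitness Allowance — status full-time ✓ (not excluded); service 930 days ≥ 180 days ✓; 38 hrs/wk ≥ 20 ✓; grade L7 ≥ L5 ✓ → eligible.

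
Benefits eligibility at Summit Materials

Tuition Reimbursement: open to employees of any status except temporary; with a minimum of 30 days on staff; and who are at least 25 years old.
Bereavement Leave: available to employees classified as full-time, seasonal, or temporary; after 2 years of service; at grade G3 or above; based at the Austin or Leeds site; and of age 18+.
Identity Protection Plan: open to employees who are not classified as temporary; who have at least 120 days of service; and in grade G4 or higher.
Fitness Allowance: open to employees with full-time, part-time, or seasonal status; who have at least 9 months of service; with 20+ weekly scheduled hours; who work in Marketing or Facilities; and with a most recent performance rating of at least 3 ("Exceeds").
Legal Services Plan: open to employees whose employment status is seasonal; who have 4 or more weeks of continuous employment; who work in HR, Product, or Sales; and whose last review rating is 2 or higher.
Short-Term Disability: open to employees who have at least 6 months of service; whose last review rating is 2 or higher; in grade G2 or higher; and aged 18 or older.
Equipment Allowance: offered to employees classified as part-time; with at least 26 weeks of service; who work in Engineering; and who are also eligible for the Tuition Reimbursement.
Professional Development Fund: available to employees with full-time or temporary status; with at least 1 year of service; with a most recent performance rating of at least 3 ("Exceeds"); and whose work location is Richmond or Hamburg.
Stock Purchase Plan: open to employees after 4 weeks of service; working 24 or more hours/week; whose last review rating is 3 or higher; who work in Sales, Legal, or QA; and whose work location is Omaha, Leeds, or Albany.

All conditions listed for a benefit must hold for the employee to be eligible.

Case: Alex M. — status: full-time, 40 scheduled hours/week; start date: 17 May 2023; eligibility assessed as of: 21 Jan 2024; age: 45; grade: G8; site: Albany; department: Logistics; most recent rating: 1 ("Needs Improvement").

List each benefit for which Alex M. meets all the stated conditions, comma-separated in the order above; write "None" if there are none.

Service from 17 May 2023 to 21 Jan 2024: 249 days.
Tuition Reimbursement — status full-time ✓ (not excluded); service 249 days ≥ 30 days ✓; age 45 ≥ 25 ✓ → eligible.
Bereavement Leave — status full-time ✓; service 249 days < 2 years (≈730 days) ✗ → not eligible.
Identity Protection Plan — status full-time ✓ (not excluded); service 249 days ≥ 120 days ✓; grade G8 ≥ G4 ✓ → eligible.
Fitness Allowance — status full-time ✓; service 249 days < 9 months (≈270 days) ✗ → not eligible.
Legal Services Plan — status full-time ✗ (requires seasonal) → not eligible.
Short-Term Disability — service 249 days ≥ 6 months (≈180 days) ✓; rating 1 < 2 ✗ → not eligible.
Equipment Allowance — status full-time ✗ (requires part-time) → not eligible.
Professional Development Fund — status full-time ✓; service 249 days < 1 year (≈365 days) ✗ → not eligible.
Stock Purchase Plan — service 249 days ≥ 4 weeks (≈28 days) ✓; 40 hrs/wk ≥ 24 ✓; rating 1 < 3 ✗ → not eligible.

Tuition Reimbursement, Identity Protection Plan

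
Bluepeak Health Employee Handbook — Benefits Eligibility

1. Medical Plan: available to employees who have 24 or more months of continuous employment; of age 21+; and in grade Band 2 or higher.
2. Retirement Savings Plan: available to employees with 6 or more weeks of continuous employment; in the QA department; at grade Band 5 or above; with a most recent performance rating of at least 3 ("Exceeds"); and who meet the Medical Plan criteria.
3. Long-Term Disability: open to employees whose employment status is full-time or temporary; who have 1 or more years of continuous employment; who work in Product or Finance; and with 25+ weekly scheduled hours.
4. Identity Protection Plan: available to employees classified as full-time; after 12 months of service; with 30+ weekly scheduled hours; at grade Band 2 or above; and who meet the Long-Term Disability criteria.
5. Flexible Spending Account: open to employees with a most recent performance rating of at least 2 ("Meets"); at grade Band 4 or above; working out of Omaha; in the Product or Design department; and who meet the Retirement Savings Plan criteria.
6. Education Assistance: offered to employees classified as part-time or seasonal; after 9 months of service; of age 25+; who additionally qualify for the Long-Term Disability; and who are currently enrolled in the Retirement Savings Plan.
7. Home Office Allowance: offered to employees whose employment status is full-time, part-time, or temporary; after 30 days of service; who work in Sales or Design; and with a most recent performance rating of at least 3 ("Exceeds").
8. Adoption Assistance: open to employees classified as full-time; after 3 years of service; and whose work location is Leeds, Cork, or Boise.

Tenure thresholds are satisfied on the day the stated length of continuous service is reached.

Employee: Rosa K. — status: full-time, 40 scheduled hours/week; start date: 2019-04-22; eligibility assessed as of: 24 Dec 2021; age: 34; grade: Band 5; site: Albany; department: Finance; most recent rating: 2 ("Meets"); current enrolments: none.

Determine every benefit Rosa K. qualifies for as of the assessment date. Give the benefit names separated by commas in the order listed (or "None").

Medical Plan, Long-Term Disability, Identity Protection Plan

Service from 2019-04-22 to 24 Dec 2021: 977 days.
Medical Plan — service 977 days ≥ 24 months (≈720 days) ✓; age 34 ≥ 21 ✓; grade Band 5 ≥ Band 2 ✓ → eligible.
Retirement Savings Plan — service 977 days ≥ 6 weeks (≈42 days) ✓; dept Finance ✗ → not eligible.
Long-Term Disability — status full-time ✓; service 977 days ≥ 1 year (≈365 days) ✓; dept Finance ✓; 40 hrs/wk ≥ 25 ✓ → eligible.
Identity Protection Plan — status full-time ✓; service 977 days ≥ 12 months (≈360 days) ✓; 40 hrs/wk ≥ 30 ✓; grade Band 5 ≥ Band 2 ✓; eligible for Long-Term Disability ✓ → eligible.
Flexible Spending Account — rating 2 ≥ 2 ✓; grade Band 5 ≥ Band 4 ✓; site Albany ✗ (not Omaha) → not eligible.
Education Assistance — status full-time ✗ (requires part-time or seasonal) → not eligible.
Home Office Allowance — status full-time ✓; service 977 days ≥ 30 days ✓; dept Finance ✗ → not eligible.
Adoption Assistance — status full-time ✓; service 977 days < 3 years (≈1095 days) ✗ → not eligible.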